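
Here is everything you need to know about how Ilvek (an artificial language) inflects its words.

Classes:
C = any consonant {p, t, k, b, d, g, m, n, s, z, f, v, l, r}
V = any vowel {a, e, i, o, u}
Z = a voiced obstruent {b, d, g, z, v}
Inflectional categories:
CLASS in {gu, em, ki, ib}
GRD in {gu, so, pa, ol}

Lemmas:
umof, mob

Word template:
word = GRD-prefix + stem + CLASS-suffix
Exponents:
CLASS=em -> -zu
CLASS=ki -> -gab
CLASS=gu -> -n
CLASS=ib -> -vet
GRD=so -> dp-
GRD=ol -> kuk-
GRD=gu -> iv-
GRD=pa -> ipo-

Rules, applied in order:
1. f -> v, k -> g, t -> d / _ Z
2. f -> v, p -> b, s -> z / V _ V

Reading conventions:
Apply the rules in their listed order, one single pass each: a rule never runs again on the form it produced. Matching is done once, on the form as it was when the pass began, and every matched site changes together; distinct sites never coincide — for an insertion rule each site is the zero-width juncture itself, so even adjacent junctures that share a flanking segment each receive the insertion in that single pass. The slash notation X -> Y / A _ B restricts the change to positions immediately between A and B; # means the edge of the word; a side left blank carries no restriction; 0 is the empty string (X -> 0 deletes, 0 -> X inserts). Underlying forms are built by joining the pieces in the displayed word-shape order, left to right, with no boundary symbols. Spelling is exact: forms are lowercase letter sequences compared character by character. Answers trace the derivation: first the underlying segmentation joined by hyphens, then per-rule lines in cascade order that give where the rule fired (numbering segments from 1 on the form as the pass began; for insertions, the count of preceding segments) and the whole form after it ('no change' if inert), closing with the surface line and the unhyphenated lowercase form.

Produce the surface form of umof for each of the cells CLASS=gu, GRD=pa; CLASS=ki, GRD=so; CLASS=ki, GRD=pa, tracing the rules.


cell CLASS=gu, GRD=pa:
underlying: ipo-umof-n
1. f -> v, k -> g, t -> d / _ Z: no change
2. f -> v, p -> b, s -> z / V _ V: fires at position(s) 2: iboumofn
surface: iboumofn

cell CLASS=ki, GRD=so:
underlying: dp-umof-gab
1. f -> v, k -> g, t -> d / _ Z: fires at position(s) 6: dpumovgab
2. f -> v, p -> b, s -> z / V _ V: no change
surface: dpumovgab

cell CLASS=ki, GRD=pa:
underlying: ipo-umof-gab
1. f -> v, k -> g, t -> d / _ Z: fires at position(s) 7: ipoumovgab
2. f -> v, p -> b, s -> z / V _ V: fires at position(s) 2: iboumovgab
surface: iboumovgab


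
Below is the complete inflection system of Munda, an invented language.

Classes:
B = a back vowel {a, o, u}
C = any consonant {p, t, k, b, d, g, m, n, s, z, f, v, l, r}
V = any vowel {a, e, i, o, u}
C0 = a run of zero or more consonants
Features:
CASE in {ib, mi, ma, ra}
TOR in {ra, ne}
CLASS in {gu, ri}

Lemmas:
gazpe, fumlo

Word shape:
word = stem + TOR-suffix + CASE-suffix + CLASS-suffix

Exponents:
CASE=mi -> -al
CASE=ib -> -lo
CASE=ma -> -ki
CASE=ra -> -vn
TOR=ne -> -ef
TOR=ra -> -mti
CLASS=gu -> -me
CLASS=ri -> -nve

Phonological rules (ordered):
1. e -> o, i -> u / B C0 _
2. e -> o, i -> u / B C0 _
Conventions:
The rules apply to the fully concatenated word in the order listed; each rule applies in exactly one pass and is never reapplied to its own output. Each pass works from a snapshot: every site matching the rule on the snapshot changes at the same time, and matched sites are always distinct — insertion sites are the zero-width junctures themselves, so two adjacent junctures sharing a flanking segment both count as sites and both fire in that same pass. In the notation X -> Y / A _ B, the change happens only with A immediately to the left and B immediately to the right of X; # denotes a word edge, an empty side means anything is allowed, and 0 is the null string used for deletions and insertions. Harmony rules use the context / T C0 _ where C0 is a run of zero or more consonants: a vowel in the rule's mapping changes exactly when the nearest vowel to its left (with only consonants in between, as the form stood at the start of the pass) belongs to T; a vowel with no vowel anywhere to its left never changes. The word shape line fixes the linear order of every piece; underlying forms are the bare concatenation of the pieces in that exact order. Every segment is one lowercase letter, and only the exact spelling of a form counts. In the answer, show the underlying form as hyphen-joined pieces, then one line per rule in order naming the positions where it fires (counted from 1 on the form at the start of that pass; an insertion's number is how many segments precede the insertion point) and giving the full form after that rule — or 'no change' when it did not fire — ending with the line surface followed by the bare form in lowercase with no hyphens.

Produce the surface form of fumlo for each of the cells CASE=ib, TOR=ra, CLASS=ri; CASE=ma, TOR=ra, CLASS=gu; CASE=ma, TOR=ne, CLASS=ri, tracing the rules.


cell CASE=ib, TOR=ra, CLASS=ri:
underlying: fumlo-mti-lo-nve
1. e -> o, i -> u / B C0 _: fires at position(s) 8, 13: fumlomtulonvo
2. e -> o, i -> u / B C0 _: no change
surface: fumlomtulonvo

cell CASE=ma, TOR=ra, CLASS=gu:
underlying: fumlo-mti-ki-me
1. e -> o, i -> u / B C0 _: fires at position(s) 8: fumlomtukime
2. e -> o, i -> u / B C0 _: fires at position(s) 10: fumlomtukume
surface: fumlomtukume

cell CASE=ma, TOR=ne, CLASS=ri:
underlying: fumlo-ef-ki-nve
1. e -> o, i -> u / B C0 _: fires at position(s) 6: fumloofkinve
2. e -> o, i -> u / B C0 _: fires at position(s) 9: fumloofkunve
surface: fumloofkunve


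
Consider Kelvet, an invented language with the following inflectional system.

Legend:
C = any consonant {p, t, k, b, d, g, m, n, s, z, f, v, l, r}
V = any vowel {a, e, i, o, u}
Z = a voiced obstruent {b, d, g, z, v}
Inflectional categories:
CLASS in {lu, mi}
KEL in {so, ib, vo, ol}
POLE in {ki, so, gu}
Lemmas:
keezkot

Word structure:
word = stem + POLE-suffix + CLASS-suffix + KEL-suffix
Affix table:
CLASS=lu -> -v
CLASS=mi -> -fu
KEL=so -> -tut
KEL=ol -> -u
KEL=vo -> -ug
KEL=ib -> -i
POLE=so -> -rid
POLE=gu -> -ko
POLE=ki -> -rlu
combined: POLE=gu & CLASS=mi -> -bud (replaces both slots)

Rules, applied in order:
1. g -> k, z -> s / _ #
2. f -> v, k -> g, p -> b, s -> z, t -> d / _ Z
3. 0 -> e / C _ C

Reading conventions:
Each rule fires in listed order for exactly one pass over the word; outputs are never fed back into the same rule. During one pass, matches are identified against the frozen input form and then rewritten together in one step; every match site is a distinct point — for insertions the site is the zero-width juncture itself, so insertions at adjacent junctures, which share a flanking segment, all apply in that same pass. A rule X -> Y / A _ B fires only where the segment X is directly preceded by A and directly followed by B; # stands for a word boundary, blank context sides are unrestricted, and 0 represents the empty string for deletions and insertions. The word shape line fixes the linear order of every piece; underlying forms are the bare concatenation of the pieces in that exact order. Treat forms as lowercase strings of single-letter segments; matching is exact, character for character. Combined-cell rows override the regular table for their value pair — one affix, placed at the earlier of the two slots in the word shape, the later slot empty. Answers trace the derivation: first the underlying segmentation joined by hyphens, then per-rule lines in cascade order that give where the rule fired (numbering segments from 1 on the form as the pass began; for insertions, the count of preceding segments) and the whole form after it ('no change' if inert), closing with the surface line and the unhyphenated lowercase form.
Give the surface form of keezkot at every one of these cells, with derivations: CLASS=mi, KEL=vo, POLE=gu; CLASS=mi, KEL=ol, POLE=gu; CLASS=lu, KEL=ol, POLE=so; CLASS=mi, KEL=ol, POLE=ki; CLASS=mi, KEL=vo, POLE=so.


cell CLASS=mi, KEL=vo, POLE=gu:
underlying: keezkot-bud-ug
1. g -> k, z -> s / _ #: fires at position(s) 12: keezkotbuduk
2. f -> v, k -> g, p -> b, s -> z, t -> d / _ Z: fires at position(s) 7: keezkodbuduk
3. 0 -> e / C _ C: inserts after position(s) 4, 7: keezekodebuduk
surface: keezekodebuduk

cell CLASS=mi, KEL=ol, POLE=gu:
underlying: keezkot-bud-u
1. g -> k, z -> s / _ #: no change
2. f -> v, k -> g, p -> b, s -> z, t -> d / _ Z: fires at position(s) 7: keezkodbudu
3. 0 -> e / C _ C: inserts after position(s) 4, 7: keezekodebudu
surface: keezekodebudu

cell CLASS=lu, KEL=ol, POLE=so:
underlying: keezkot-rid-v-u
1. g -> k, z -> s / _ #: no change
2. f -> v, k -> g, p -> b, s -> z, t -> d / _ Z: no change
3. 0 -> e / C _ C: inserts after position(s) 4, 7, 10: keezekoteridevu
surface: keezekoteridevu

cell CLASS=mi, KEL=ol, POLE=ki:
underlying: keezkot-rlu-fu-u
1. g -> k, z -> s / _ #: no change
2. f -> v, k -> g, p -> b, s -> z, t -> d / _ Z: no change
3. 0 -> e / C _ C: inserts after position(s) 4, 7, 8: keezekoterelufuu
surface: keezekoterelufuu

cell CLASS=mi, KEL=vo, POLE=so:
underlying: keezkot-rid-fu-ug
1. g -> k, z -> s / _ #: fires at position(s) 14: keezkotridfuuk
2. f -> v, k -> g, p -> b, s -> z, t -> d / _ Z: no change
3. 0 -> e / C _ C: inserts after position(s) 4, 7, 10: keezekoteridefuuk
surface: keezekoteridefuuk


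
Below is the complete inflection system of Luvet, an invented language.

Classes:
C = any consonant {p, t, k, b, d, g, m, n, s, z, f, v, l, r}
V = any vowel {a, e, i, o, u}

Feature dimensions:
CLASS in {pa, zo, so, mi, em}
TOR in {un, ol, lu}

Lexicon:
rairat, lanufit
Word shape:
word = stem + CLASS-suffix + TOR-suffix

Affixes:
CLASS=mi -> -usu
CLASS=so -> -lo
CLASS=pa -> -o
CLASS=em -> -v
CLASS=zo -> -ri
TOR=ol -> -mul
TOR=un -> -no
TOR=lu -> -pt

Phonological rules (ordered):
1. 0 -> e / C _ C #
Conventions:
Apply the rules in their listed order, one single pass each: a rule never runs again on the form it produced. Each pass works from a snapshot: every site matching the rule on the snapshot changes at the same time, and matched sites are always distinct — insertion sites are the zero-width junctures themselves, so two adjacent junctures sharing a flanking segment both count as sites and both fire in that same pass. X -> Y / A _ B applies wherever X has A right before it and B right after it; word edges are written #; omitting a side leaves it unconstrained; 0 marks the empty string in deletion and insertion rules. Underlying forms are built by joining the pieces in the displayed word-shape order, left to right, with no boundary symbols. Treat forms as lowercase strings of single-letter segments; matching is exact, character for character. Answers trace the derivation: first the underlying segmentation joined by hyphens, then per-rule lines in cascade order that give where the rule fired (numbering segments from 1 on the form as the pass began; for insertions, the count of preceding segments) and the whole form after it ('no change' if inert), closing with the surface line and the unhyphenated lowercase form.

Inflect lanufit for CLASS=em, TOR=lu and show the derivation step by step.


underlying: lanufit-v-pt
1. 0 -> e / C _ C #: inserts after position(s) 9: lanufitvpet
surface: lanufitvpet


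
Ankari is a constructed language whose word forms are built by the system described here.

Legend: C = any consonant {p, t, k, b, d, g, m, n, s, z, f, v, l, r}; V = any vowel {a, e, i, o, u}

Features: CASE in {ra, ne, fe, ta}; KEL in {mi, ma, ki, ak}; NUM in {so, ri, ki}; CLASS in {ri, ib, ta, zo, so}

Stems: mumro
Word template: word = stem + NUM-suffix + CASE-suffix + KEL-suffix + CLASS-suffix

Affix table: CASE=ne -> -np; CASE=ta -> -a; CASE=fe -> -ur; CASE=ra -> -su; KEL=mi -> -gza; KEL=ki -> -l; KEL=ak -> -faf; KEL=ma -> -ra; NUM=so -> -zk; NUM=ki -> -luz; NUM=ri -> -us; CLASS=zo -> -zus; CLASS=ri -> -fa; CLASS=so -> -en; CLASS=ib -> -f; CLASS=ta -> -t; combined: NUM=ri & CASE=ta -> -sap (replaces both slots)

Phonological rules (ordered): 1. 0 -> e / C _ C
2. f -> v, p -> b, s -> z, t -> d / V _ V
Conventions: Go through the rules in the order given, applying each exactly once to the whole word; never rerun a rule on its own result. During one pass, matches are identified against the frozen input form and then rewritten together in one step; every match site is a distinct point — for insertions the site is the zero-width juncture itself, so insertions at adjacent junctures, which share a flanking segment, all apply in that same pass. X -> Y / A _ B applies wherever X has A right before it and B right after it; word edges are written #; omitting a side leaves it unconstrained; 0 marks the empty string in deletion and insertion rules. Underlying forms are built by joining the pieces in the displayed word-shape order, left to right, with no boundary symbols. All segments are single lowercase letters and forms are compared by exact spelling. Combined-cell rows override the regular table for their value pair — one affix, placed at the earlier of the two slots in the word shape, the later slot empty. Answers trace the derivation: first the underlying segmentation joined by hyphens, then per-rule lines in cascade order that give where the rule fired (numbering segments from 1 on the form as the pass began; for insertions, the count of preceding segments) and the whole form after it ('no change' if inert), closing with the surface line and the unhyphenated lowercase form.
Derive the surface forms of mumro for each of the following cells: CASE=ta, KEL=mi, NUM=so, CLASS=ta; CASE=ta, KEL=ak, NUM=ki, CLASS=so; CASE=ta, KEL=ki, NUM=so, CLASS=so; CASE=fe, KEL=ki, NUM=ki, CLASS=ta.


cell CASE=ta, KEL=mi, NUM=so, CLASS=ta:
underlying: mumro-zk-a-gza-t
1. 0 -> e / C _ C: inserts after position(s) 3, 6, 9: mumerozekagezat
2. f -> v, p -> b, s -> z, t -> d / V _ V: no change
surface: mumerozekagezat

cell CASE=ta, KEL=ak, NUM=ki, CLASS=so:
underlying: mumro-luz-a-faf-en
1. 0 -> e / C _ C: inserts after position(s) 3: mumeroluzafafen
2. f -> v, p -> b, s -> z, t -> d / V _ V: fires at position(s) 11, 13: mumeroluzavaven
surface: mumeroluzavaven

cell CASE=ta, KEL=ki, NUM=so, CLASS=so:
underlying: mumro-zk-a-l-en
1. 0 -> e / C _ C: inserts after position(s) 3, 6: mumerozekalen
2. f -> v, p -> b, s -> z, t -> d / V _ V: no change
surface: mumerozekalen

cell CASE=fe, KEL=ki, NUM=ki, CLASS=ta:
underlying: mumro-luz-ur-l-t
1. 0 -> e / C _ C: inserts after position(s) 3, 10, 11: mumeroluzurelet
2. f -> v, p -> b, s -> z, t -> d / V _ V: no change
surface: mumeroluzurelet


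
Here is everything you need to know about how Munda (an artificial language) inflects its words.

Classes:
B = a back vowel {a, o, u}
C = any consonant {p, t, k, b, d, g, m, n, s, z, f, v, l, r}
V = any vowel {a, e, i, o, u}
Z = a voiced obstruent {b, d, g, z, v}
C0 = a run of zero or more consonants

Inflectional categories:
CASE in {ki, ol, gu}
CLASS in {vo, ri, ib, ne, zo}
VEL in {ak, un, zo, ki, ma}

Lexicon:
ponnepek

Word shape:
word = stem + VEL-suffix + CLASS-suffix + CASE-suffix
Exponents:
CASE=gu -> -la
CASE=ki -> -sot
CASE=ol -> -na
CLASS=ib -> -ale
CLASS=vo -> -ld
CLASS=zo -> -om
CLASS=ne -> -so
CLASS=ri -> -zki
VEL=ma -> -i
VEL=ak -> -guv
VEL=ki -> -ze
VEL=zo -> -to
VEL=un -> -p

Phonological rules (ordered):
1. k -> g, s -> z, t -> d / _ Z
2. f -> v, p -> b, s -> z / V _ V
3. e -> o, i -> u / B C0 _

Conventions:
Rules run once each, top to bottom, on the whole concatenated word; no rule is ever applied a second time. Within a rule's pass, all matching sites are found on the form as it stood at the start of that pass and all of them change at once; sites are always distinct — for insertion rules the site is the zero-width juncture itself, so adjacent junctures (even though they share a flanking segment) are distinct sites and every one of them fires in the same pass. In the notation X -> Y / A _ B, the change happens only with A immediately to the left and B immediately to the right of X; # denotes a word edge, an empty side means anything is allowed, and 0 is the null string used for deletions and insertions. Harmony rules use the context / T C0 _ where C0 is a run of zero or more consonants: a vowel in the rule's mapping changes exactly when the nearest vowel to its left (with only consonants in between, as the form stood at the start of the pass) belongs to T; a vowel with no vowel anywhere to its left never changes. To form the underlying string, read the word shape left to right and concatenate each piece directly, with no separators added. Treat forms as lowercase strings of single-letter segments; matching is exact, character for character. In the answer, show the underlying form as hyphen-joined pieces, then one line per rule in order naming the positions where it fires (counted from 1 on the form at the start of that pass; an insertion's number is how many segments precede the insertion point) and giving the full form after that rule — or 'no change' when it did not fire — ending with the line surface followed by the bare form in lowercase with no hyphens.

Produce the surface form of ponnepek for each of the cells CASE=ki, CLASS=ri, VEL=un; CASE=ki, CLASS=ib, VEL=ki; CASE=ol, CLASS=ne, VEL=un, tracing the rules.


cell CASE=ki, CLASS=ri, VEL=un:
underlying: ponnepek-p-zki-sot
1. k -> g, s -> z, t -> d / _ Z: no change
2. f -> v, p -> b, s -> z / V _ V: fires at position(s) 6, 13: ponnebekpzkizot
3. e -> o, i -> u / B C0 _: fires at position(s) 5: ponnobekpzkizot
surface: ponnobekpzkizot

cell CASE=ki, CLASS=ib, VEL=ki:
underlying: ponnepek-ze-ale-sot
1. k -> g, s -> z, t -> d / _ Z: fires at position(s) 8: ponnepegzealesot
2. f -> v, p -> b, s -> z / V _ V: fires at position(s) 6, 14: ponnebegzealezot
3. e -> o, i -> u / B C0 _: fires at position(s) 5, 13: ponnobegzealozot
surface: ponnobegzealozot

cell CASE=ol, CLASS=ne, VEL=un:
underlying: ponnepek-p-so-na
1. k -> g, s -> z, t -> d / _ Z: no change
2. f -> v, p -> b, s -> z / V _ V: fires at position(s) 6: ponnebekpsona
3. e -> o, i -> u / B C0 _: fires at position(s) 5: ponnobekpsona
surface: ponnobekpsona


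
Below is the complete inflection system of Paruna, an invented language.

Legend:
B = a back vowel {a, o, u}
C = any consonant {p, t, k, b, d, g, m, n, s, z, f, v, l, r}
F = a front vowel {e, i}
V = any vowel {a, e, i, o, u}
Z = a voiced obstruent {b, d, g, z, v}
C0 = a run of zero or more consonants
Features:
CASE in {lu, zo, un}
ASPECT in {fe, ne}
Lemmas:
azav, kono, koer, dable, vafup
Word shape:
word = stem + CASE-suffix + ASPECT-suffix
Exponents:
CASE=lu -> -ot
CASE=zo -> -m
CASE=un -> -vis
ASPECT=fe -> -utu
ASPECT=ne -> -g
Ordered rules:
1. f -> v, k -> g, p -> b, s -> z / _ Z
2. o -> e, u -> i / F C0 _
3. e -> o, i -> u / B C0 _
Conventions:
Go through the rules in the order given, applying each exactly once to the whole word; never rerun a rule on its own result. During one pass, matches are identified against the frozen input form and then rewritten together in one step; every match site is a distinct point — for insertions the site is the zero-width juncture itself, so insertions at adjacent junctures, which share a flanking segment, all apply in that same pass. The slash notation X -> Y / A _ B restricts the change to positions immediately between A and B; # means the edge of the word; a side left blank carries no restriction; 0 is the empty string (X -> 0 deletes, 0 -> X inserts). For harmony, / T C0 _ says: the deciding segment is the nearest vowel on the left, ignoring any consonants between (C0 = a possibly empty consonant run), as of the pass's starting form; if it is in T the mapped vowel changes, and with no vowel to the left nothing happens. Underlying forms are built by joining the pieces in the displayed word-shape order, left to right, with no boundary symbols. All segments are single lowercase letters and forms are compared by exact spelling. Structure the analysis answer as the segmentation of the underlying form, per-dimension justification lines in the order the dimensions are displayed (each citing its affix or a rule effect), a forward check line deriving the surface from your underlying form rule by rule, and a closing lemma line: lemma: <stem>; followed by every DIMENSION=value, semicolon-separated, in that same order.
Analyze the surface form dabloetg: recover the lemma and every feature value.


underlying: dable-ot-g
CASE=lu - signalled by the affix -ot
ASPECT=ne - signalled by the affix -g
check: dableotg -> dableotg -> dableetg -> dabloetg
lemma: dable; CASE=lu; ASPECT=ne


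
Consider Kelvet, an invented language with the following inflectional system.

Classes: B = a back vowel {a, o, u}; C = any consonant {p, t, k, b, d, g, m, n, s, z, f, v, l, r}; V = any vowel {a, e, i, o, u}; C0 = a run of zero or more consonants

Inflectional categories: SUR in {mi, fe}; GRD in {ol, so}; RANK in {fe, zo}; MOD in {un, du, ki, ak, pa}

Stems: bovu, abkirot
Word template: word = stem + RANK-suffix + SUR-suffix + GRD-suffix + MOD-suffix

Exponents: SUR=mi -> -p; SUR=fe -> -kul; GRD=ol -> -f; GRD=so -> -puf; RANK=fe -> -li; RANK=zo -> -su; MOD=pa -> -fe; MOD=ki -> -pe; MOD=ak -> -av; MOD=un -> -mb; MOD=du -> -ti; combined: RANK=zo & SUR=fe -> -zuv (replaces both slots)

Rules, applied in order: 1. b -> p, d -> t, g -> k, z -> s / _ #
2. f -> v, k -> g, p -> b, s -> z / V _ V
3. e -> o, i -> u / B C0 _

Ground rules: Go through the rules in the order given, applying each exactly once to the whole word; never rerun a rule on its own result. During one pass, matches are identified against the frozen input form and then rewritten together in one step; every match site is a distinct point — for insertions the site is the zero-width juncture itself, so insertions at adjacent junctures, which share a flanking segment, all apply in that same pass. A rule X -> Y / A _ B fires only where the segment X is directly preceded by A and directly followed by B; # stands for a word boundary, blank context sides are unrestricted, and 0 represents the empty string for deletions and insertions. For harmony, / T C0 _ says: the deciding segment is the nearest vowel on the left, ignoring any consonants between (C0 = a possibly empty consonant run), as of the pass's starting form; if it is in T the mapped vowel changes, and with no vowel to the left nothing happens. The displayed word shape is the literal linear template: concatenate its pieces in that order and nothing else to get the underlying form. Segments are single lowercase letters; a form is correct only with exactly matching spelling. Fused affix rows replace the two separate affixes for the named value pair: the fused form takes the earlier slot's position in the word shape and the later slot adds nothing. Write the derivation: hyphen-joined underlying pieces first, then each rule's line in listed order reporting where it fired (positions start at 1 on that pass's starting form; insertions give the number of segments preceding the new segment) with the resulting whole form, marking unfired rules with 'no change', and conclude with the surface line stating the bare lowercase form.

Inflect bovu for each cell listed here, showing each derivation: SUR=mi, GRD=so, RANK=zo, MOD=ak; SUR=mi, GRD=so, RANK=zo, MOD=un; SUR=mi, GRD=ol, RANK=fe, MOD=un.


cell SUR=mi, GRD=so, RANK=zo, MOD=ak:
underlying: bovu-su-p-puf-av
1. b -> p, d -> t, g -> k, z -> s / _ #: no change
2. f -> v, k -> g, p -> b, s -> z / V _ V: fires at position(s) 5, 10: bovuzuppuvav
3. e -> o, i -> u / B C0 _: no change
surface: bovuzuppuvav

cell SUR=mi, GRD=so, RANK=zo, MOD=un:
underlying: bovu-su-p-puf-mb
1. b -> p, d -> t, g -> k, z -> s / _ #: fires at position(s) 12: bovusuppufmp
2. f -> v, k -> g, p -> b, s -> z / V _ V: fires at position(s) 5: bovuzuppufmp
3. e -> o, i -> u / B C0 _: no change
surface: bovuzuppufmp

cell SUR=mi, GRD=ol, RANK=fe, MOD=un:
underlying: bovu-li-p-f-mb
1. b -> p, d -> t, g -> k, z -> s / _ #: fires at position(s) 10: bovulipfmp
2. f -> v, k -> g, p -> b, s -> z / V _ V: no change
3. e -> o, i -> u / B C0 _: fires at position(s) 6: bovulupfmp
surface: bovulupfmp


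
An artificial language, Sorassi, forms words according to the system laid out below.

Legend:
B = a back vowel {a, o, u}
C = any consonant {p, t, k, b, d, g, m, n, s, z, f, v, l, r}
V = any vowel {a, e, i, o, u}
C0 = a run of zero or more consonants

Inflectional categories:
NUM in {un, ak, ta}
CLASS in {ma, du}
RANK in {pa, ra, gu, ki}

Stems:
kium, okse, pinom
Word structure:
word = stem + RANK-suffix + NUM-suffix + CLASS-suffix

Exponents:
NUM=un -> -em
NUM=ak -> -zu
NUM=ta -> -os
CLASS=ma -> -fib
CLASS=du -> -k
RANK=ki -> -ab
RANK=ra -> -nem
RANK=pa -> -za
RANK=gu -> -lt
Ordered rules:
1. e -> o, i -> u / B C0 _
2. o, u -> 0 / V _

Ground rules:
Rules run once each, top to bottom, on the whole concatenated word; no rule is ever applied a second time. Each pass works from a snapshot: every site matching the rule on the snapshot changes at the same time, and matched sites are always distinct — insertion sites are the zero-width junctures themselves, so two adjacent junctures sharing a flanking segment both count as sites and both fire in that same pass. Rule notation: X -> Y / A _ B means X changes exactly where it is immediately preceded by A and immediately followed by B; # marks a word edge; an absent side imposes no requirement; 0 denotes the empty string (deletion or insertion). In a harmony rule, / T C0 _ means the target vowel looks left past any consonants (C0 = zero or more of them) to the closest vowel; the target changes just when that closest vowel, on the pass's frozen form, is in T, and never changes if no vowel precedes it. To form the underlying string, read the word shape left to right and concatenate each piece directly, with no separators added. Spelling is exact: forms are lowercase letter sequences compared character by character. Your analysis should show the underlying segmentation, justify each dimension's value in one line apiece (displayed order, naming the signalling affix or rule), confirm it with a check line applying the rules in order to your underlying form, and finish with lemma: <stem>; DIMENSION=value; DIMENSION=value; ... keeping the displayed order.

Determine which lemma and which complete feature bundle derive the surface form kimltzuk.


underlying: kium-lt-zu-k
NUM=ak - signalled by the affix -zu
CLASS=du - signalled by the affix -k
RANK=gu - signalled by the affix -lt
check: kiumltzuk -> kiumltzuk -> kimltzuk
lemma: kium; NUM=ak; CLASS=du; RANK=gu


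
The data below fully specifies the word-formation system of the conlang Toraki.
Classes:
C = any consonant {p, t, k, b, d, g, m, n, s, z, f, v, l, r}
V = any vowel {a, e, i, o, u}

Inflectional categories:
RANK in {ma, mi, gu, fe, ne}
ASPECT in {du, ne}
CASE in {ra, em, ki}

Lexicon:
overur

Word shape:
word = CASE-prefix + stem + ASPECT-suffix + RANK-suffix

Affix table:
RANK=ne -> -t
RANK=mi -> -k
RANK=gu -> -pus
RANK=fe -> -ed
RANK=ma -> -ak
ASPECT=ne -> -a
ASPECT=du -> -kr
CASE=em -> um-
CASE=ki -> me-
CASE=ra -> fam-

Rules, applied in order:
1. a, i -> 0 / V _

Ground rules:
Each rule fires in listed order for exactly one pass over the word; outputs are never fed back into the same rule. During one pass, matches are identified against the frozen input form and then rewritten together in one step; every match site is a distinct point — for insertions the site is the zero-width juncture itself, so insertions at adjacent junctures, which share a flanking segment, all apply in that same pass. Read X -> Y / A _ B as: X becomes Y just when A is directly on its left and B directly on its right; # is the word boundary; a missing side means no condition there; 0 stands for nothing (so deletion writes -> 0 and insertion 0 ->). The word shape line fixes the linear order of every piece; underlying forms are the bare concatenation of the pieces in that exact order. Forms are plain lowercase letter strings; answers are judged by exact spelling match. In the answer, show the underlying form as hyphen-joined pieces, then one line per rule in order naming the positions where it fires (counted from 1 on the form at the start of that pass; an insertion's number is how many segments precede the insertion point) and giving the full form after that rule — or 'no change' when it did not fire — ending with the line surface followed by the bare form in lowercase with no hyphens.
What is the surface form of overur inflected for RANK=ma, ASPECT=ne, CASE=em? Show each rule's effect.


underlying: um-overur-a-ak
1. a, i -> 0 / V _: fires at position(s) 10: umoverurak
surface: umoverurak


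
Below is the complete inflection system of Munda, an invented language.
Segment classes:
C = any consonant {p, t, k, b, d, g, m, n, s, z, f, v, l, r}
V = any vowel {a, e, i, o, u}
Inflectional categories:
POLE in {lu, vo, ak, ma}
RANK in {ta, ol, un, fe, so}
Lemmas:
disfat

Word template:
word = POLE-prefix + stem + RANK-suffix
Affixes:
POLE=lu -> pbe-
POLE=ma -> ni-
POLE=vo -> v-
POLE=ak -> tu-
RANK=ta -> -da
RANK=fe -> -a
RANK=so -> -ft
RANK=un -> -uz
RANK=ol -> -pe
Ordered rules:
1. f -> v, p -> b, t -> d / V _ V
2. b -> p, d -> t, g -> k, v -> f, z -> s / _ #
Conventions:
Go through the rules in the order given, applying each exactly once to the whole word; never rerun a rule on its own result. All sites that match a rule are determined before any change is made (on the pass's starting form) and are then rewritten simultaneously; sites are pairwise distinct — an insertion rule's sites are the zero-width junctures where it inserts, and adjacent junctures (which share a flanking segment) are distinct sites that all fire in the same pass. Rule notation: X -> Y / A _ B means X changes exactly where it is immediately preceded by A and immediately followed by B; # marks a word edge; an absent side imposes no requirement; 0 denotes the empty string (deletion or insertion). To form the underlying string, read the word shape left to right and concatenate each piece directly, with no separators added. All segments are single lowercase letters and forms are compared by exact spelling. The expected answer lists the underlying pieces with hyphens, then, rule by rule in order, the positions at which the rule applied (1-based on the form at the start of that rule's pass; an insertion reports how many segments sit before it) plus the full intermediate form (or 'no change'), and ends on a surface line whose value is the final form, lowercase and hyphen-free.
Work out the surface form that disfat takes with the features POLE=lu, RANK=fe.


underlying: pbe-disfat-a
1. f -> v, p -> b, t -> d / V _ V: fires at position(s) 9: pbedisfada
2. b -> p, d -> t, g -> k, v -> f, z -> s / _ #: no change
surface: pbedisfada


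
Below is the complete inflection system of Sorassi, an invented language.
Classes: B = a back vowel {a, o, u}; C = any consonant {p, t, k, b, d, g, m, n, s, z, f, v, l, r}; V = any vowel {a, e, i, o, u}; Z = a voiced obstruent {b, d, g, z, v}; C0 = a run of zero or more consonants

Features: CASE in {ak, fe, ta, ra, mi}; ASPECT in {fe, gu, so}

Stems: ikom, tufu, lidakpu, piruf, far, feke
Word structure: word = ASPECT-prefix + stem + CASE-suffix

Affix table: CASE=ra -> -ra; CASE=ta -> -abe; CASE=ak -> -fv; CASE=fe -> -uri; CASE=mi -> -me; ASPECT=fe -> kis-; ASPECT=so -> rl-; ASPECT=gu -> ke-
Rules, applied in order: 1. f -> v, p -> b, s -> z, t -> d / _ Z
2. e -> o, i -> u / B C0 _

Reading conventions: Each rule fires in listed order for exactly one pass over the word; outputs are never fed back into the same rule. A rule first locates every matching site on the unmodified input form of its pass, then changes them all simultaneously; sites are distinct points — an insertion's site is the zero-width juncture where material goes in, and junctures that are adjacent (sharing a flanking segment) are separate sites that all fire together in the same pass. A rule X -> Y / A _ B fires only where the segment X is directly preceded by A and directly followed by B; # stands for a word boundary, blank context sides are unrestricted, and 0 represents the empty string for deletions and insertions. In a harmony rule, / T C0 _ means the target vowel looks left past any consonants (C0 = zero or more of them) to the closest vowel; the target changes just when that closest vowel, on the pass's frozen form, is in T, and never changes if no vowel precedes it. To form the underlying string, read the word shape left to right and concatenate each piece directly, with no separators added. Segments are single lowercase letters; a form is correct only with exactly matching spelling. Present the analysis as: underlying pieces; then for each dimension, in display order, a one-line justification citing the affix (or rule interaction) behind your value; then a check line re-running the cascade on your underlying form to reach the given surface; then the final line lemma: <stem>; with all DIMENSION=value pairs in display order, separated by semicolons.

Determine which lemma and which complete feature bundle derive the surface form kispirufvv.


underlying: kis-piruf-fv
CASE=ak - signalled by the affix -fv
ASPECT=fe - signalled by the affix kis-
check: kispiruffv -> kispirufvv -> kispirufvv
lemma: piruf; CASE=ak; ASPECT=fe


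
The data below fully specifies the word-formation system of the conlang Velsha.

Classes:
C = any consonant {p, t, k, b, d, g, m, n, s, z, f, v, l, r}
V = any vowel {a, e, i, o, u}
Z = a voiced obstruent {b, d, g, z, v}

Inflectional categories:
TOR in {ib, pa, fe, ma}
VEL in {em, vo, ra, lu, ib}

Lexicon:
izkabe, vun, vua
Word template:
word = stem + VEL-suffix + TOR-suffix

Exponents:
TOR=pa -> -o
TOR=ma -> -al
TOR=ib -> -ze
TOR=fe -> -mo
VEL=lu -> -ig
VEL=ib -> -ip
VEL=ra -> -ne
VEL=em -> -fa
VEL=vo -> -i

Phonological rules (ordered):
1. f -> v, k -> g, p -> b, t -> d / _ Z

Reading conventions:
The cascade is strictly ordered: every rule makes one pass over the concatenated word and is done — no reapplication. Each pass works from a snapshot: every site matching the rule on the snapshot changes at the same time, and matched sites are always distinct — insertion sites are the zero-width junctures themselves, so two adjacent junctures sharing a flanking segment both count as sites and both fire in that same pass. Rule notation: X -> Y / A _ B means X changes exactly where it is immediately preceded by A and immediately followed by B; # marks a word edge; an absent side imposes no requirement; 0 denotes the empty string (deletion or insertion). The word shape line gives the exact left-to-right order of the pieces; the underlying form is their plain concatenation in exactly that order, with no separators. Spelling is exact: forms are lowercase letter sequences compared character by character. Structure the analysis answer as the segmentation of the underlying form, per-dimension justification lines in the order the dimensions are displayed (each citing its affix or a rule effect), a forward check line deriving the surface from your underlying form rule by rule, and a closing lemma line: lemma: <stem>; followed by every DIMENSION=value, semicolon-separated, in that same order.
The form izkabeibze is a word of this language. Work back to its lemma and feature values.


underlying: izkabe-ip-ze
TOR=ib - signalled by the affix -ze
VEL=ib - signalled by the affix -ip
check: izkabeipze -> izkabeibze
lemma: izkabe; TOR=ib; VEL=ib


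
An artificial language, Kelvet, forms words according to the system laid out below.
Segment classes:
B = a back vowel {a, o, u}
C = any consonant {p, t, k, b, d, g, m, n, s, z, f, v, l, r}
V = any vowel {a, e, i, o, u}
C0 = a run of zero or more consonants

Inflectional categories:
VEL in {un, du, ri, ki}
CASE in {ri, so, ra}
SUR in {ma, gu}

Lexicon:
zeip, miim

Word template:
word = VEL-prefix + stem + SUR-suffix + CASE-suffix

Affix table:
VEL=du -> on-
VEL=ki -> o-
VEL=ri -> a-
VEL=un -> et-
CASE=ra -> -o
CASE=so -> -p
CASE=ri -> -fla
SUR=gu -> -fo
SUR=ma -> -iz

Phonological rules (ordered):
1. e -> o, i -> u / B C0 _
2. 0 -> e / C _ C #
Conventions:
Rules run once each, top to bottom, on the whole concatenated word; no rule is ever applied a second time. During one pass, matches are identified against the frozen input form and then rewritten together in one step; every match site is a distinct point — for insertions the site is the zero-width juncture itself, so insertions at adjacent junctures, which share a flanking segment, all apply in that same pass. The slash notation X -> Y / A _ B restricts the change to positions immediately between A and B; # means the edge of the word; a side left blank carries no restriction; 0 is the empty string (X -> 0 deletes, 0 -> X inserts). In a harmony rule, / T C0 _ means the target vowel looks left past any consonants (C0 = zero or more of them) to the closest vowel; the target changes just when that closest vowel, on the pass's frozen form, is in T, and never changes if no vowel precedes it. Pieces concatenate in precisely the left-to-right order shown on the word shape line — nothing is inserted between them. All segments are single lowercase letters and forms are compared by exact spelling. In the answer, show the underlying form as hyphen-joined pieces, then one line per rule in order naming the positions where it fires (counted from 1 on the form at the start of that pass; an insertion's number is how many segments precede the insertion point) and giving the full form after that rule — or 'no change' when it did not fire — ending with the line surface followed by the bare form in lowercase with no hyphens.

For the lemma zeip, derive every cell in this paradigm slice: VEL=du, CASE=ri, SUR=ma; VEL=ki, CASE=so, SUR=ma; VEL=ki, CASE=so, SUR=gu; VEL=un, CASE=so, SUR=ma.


cell VEL=du, CASE=ri, SUR=ma:
underlying: on-zeip-iz-fla
1. e -> o, i -> u / B C0 _: fires at position(s) 4: onzoipizfla
2. 0 -> e / C _ C #: no change
surface: onzoipizfla

cell VEL=ki, CASE=so, SUR=ma:
underlying: o-zeip-iz-p
1. e -> o, i -> u / B C0 _: fires at position(s) 3: ozoipizp
2. 0 -> e / C _ C #: inserts after position(s) 7: ozoipizep
surface: ozoipizep

cell VEL=ki, CASE=so, SUR=gu:
underlying: o-zeip-fo-p
1. e -> o, i -> u / B C0 _: fires at position(s) 3: ozoipfop
2. 0 -> e / C _ C #: no change
surface: ozoipfop

cell VEL=un, CASE=so, SUR=ma:
underlying: et-zeip-iz-p
1. e -> o, i -> u / B C0 _: no change
2. 0 -> e / C _ C #: inserts after position(s) 8: etzeipizep
surface: etzeipizep


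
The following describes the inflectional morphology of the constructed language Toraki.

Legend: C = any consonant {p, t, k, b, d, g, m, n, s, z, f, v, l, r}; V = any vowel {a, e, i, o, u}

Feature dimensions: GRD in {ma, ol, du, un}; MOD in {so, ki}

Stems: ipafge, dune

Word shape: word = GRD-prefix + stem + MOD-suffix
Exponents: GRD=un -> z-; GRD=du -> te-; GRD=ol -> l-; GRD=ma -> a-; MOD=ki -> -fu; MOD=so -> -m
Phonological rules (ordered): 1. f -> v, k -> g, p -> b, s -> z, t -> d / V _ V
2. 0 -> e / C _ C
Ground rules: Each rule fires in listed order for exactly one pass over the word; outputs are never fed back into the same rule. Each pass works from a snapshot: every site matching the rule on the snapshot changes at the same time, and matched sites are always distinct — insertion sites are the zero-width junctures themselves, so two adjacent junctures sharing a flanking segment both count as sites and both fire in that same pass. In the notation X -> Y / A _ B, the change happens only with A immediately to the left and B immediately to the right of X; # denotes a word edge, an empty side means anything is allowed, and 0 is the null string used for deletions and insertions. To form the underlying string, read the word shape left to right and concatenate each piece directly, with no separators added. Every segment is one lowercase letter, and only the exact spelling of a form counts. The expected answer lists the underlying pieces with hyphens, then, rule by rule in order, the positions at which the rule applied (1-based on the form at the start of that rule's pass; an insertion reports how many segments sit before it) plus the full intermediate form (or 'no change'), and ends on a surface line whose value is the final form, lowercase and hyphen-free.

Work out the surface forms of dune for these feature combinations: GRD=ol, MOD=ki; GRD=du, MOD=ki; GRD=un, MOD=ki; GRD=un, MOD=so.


cell GRD=ol, MOD=ki:
underlying: l-dune-fu
1. f -> v, k -> g, p -> b, s -> z, t -> d / V _ V: fires at position(s) 6: ldunevu
2. 0 -> e / C _ C: inserts after position(s) 1: ledunevu
surface: ledunevu

cell GRD=du, MOD=ki:
underlying: te-dune-fu
1. f -> v, k -> g, p -> b, s -> z, t -> d / V _ V: fires at position(s) 7: tedunevu
2. 0 -> e / C _ C: no change
surface: tedunevu

cell GRD=un, MOD=ki:
underlying: z-dune-fu
1. f -> v, k -> g, p -> b, s -> z, t -> d / V _ V: fires at position(s) 6: zdunevu
2. 0 -> e / C _ C: inserts after position(s) 1: zedunevu
surface: zedunevu

cell GRD=un, MOD=so:
underlying: z-dune-m
1. f -> v, k -> g, p -> b, s -> z, t -> d / V _ V: no change
2. 0 -> e / C _ C: inserts after position(s) 1: zedunem
surface: zedunem
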